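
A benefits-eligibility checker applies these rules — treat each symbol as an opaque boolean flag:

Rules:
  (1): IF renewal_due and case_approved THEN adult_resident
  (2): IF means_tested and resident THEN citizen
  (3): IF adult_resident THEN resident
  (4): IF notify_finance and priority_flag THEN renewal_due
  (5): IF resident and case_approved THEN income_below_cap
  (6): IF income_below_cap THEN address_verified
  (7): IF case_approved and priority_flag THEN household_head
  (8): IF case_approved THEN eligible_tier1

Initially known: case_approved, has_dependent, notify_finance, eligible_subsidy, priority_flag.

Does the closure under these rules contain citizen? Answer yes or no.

no

Round 1: (4) [IF notify_finance and priority_flag THEN renewal_due]; (7) [IF case_approved and priority_flag THEN household_head]; (8) [IF case_approved THEN eligible_tier1]. Adds renewal_due, household_head, eligible_tier1.
Round 2: (1) [IF renewal_due and case_approved THEN adult_resident]. Adds adult_resident.
Round 3: (3) [IF adult_resident THEN resident]. Adds resident.
Round 4: (5) [IF resident and case_approved THEN income_below_cap]. Adds income_below_cap.
Round 5: (6) [IF income_below_cap THEN address_verified]. Adds address_verified.
Fixed point reached. citizen is concluded only by (2); (2) needs means_tested (never derived).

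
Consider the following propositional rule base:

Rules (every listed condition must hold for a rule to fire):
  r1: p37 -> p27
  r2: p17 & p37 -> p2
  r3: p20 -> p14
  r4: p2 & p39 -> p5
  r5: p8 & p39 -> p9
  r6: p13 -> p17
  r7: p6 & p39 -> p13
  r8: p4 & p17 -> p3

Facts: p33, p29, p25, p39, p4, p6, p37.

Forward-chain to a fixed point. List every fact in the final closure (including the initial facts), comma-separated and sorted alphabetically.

Round 1: r1 [p37 -> p27]; r7 [p6 & p39 -> p13]. Adds p27, p13.
Round 2: r6 [p13 -> p17]. Adds p17.
Round 3: r2 [p17 & p37 -> p2]; r8 [p4 & p17 -> p3]. Adds p2, p3.
Round 4: r4 [p2 & p39 -> p5]. Adds p5.

p13, p17, p2, p25, p27, p29, p3, p33, p37, p39, p4, p5, p6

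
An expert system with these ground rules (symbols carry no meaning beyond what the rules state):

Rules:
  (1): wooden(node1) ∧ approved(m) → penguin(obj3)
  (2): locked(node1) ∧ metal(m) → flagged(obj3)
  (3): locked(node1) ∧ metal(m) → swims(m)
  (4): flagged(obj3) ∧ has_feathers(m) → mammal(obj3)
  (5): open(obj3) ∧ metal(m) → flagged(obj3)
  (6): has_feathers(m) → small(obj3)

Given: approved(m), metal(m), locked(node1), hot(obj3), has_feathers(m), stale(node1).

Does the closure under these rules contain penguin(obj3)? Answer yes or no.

Round 1 fires (2), (3), (6), giving flagged(obj3), swims(m), small(obj3).
Round 2 fires (4), giving mammal(obj3).
Fixed point reached. penguin(obj3) is concluded only by (1); (1) needs wooden(node1) (never derived).

no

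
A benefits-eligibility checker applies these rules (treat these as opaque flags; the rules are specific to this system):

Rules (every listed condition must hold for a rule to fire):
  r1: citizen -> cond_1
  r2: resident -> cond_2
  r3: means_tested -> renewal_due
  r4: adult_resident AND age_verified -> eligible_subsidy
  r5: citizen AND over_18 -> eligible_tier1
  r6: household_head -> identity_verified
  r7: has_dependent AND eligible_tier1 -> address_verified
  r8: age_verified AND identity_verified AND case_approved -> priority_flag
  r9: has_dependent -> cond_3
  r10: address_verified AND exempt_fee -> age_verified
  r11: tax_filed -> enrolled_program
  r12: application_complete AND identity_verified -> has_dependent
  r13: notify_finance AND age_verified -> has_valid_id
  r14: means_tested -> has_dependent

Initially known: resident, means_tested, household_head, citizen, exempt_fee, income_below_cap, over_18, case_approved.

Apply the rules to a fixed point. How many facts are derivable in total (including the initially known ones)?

18

Round 1 — r1, r2, r3, r5, r6, r14, derive cond_1, cond_2, renewal_due, eligible_tier1, identity_verified, has_dependent.
Round 2 — r7, r9, derive address_verified, cond_3.
Round 3 — r10, derive age_verified.
Round 4 — r8, derive priority_flag.
Closure: {address_verified, age_verified, case_approved, citizen, cond_1, cond_2, cond_3, eligible_tier1, exempt_fee, has_dependent, household_head, identity_verified, income_below_cap, means_tested, over_18, priority_flag, renewal_due, resident} — 18 facts.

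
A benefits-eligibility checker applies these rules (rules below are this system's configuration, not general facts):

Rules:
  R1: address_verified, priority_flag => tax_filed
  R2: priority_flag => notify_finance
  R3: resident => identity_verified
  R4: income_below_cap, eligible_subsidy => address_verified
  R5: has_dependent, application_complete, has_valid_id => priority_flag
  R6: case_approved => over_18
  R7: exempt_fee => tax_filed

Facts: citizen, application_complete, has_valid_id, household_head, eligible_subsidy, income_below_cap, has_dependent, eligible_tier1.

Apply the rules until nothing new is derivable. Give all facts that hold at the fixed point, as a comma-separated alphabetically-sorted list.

Round 1: R4 [income_below_cap, eligible_subsidy => address_verified]; R5 [has_dependent, application_complete, has_valid_id => priority_flag]. Adds address_verified, priority_flag.
Round 2: R1 [address_verified, priority_flag => tax_filed]; R2 [priority_flag => notify_finance]. Adds tax_filed, notify_finance.

address_verified, application_complete, citizen, eligible_subsidy, eligible_tier1, has_dependent, has_valid_id, household_head, income_below_cap, notify_finance, priority_flag, tax_filed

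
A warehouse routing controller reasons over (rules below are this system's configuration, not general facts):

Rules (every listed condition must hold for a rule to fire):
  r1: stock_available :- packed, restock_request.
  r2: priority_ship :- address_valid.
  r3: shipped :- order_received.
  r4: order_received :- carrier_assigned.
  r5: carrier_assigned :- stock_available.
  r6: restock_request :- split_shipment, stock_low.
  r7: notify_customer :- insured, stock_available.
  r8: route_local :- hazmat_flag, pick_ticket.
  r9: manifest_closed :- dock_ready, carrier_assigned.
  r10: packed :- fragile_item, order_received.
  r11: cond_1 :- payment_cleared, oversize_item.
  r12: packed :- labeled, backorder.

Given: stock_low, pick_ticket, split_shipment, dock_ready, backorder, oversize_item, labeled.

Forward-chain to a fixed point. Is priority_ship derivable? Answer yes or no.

no

Round 1: r6 [restock_request :- split_shipment, stock_low.]; r12 [packed :- labeled, backorder.]. New: restock_request, packed.
Round 2: r1 [stock_available :- packed, restock_request.]. New: stock_available.
Round 3: r5 [carrier_assigned :- stock_available.]. New: carrier_assigned.
Round 4: r4 [order_received :- carrier_assigned.]; r9 [manifest_closed :- dock_ready, carrier_assigned.]. New: order_received, manifest_closed.
Round 5: r3 [shipped :- order_received.]. New: shipped.
Fixed point reached. priority_ship is concluded only by r2; r2 needs address_valid (never derived).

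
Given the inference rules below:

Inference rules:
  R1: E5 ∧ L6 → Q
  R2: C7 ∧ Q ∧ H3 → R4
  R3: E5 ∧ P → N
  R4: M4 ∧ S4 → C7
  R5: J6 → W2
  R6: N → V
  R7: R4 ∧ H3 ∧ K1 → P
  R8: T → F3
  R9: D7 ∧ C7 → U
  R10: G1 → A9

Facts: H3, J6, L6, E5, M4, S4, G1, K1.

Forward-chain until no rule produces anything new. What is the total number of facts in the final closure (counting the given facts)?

16

Round 1: R1 [E5 ∧ L6 → Q]; R4 [M4 ∧ S4 → C7]; R5 [J6 → W2]; R10 [G1 → A9]. New: Q, C7, W2, A9.
Round 2: R2 [C7 ∧ Q ∧ H3 → R4]. New: R4.
Round 3: R7 [R4 ∧ H3 ∧ K1 → P]. New: P.
Round 4: R3 [E5 ∧ P → N]. New: N.
Round 5: R6 [N → V]. New: V.
Closure: {A9, C7, E5, G1, H3, J6, K1, L6, M4, N, P, Q, R4, S4, V, W2} — 16 facts.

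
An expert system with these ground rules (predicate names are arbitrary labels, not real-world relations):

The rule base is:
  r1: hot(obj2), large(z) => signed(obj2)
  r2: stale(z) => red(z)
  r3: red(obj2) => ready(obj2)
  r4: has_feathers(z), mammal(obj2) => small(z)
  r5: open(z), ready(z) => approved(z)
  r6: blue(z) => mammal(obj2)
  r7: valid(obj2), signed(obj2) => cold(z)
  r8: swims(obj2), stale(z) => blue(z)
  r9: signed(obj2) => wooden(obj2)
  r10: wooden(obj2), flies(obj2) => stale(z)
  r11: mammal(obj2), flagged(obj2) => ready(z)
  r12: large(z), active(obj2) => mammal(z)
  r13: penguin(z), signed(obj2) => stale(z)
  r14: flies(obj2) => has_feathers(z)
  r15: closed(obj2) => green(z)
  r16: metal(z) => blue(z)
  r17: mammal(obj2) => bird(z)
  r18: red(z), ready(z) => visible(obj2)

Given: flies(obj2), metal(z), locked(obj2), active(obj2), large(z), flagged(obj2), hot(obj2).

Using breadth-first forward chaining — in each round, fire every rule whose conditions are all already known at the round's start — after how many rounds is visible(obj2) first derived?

5

[1] r1 [hot(obj2), large(z) => signed(obj2)]; r12 [large(z), active(obj2) => mammal(z)]; r14 [flies(obj2) => has_feathers(z)]; r16 [metal(z) => blue(z)]. ⇒ new: signed(obj2), mammal(z), has_feathers(z), blue(z).
[2] r6 [blue(z) => mammal(obj2)]; r9 [signed(obj2) => wooden(obj2)]. ⇒ new: mammal(obj2), wooden(obj2).
[3] r4 [has_feathers(z), mammal(obj2) => small(z)]; r10 [wooden(obj2), flies(obj2) => stale(z)]; r11 [mammal(obj2), flagged(obj2) => ready(z)]; r17 [mammal(obj2) => bird(z)]. ⇒ new: small(z), stale(z), ready(z), bird(z).
[4] r2 [stale(z) => red(z)]. ⇒ new: red(z).
[5] r18 [red(z), ready(z) => visible(obj2)]. ⇒ new: visible(obj2).
visible(obj2) first appears in round 5.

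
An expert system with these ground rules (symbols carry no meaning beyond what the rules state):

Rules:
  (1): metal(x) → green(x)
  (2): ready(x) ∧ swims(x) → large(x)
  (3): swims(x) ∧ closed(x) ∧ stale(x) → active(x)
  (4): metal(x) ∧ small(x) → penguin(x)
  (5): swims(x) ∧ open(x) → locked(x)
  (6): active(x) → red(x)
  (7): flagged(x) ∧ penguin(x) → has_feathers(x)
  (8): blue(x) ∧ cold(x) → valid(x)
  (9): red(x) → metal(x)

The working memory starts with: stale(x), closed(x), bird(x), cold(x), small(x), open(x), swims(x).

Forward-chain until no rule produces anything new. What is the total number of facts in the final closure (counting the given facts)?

Round 1: (3) [swims(x) ∧ closed(x) ∧ stale(x) → active(x)]; (5) [swims(x) ∧ open(x) → locked(x)]. Adds active(x), locked(x).
Round 2: (6) [active(x) → red(x)]. Adds red(x).
Round 3: (9) [red(x) → metal(x)]. Adds metal(x).
Round 4: (1) [metal(x) → green(x)]; (4) [metal(x) ∧ small(x) → penguin(x)]. Adds green(x), penguin(x).
Closure: {active(x), bird(x), closed(x), cold(x), green(x), locked(x), metal(x), open(x), penguin(x), red(x), small(x), stale(x), swims(x)} — 13 facts.

13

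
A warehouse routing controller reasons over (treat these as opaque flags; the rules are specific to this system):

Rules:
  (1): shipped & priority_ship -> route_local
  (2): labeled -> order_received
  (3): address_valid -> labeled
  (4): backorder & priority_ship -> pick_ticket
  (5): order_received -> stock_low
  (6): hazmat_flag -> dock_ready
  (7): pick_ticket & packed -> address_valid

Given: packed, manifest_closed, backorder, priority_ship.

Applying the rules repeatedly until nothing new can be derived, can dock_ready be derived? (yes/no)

[1] (4) [backorder & priority_ship -> pick_ticket]. ⇒ new: pick_ticket.
[2] (7) [pick_ticket & packed -> address_valid]. ⇒ new: address_valid.
[3] (3) [address_valid -> labeled]. ⇒ new: labeled.
[4] (2) [labeled -> order_received]. ⇒ new: order_received.
[5] (5) [order_received -> stock_low]. ⇒ new: stock_low.
Fixed point reached. dock_ready is concluded only by (6); (6) needs hazmat_flag (never derived).

no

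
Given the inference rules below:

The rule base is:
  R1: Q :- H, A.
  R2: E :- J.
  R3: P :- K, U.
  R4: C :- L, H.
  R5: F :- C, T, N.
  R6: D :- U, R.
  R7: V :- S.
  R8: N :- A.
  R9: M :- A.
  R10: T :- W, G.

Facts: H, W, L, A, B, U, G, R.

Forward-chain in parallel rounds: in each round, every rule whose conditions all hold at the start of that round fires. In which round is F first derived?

2

Round 1: R1 [Q :- H, A.]; R4 [C :- L, H.]; R6 [D :- U, R.]; R8 [N :- A.]; R9 [M :- A.]; R10 [T :- W, G.]. Adds Q, C, D, N, M, T.
Round 2: R5 [F :- C, T, N.]. Adds F.
F first appears in round 2.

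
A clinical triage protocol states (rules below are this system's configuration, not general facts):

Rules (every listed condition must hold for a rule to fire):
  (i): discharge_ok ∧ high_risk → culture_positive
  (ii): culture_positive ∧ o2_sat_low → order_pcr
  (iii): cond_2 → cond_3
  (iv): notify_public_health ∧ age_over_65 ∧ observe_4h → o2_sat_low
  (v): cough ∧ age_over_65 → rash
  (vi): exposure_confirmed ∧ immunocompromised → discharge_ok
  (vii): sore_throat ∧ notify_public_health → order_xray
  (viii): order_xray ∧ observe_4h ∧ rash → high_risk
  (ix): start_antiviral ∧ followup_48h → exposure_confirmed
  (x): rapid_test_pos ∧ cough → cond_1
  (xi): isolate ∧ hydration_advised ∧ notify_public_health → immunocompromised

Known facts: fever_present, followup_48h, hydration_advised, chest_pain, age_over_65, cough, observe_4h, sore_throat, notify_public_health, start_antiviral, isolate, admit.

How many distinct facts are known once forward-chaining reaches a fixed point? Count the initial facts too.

[1] (iv) [notify_public_health ∧ age_over_65 ∧ observe_4h → o2_sat_low]; (v) [cough ∧ age_over_65 → rash]; (vii) [sore_throat ∧ notify_public_health → order_xray]; (ix) [start_antiviral ∧ followup_48h → exposure_confirmed]; (xi) [isolate ∧ hydration_advised ∧ notify_public_health → immunocompromised]. ⇒ new: o2_sat_low, rash, order_xray, exposure_confirmed, immunocompromised.
[2] (vi) [exposure_confirmed ∧ immunocompromised → discharge_ok]; (viii) [order_xray ∧ observe_4h ∧ rash → high_risk]. ⇒ new: discharge_ok, high_risk.
[3] (i) [discharge_ok ∧ high_risk → culture_positive]. ⇒ new: culture_positive.
[4] (ii) [culture_positive ∧ o2_sat_low → order_pcr]. ⇒ new: order_pcr.
Closure: {admit, age_over_65, chest_pain, cough, culture_positive, discharge_ok, exposure_confirmed, fever_present, followup_48h, high_risk, hydration_advised, immunocompromised, isolate, notify_public_health, o2_sat_low, observe_4h, order_pcr, order_xray, rash, sore_throat, start_antiviral} — 21 facts.

21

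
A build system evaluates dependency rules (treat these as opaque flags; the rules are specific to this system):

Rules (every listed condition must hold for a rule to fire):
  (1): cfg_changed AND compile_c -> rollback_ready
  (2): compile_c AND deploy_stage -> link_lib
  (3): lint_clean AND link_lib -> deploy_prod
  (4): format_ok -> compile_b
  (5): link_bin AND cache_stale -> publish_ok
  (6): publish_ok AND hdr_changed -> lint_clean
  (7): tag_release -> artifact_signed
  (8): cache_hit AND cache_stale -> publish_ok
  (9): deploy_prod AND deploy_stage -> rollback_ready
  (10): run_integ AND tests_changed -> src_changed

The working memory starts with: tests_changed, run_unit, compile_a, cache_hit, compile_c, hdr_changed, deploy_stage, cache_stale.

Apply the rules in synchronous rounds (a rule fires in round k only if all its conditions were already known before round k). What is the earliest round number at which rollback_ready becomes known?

[1] (2) [compile_c AND deploy_stage -> link_lib]; (8) [cache_hit AND cache_stale -> publish_ok]. ⇒ new: link_lib, publish_ok.
[2] (6) [publish_ok AND hdr_changed -> lint_clean]. ⇒ new: lint_clean.
[3] (3) [lint_clean AND link_lib -> deploy_prod]. ⇒ new: deploy_prod.
[4] (9) [deploy_prod AND deploy_stage -> rollback_ready]. ⇒ new: rollback_ready.
rollback_ready first appears in round 4.

4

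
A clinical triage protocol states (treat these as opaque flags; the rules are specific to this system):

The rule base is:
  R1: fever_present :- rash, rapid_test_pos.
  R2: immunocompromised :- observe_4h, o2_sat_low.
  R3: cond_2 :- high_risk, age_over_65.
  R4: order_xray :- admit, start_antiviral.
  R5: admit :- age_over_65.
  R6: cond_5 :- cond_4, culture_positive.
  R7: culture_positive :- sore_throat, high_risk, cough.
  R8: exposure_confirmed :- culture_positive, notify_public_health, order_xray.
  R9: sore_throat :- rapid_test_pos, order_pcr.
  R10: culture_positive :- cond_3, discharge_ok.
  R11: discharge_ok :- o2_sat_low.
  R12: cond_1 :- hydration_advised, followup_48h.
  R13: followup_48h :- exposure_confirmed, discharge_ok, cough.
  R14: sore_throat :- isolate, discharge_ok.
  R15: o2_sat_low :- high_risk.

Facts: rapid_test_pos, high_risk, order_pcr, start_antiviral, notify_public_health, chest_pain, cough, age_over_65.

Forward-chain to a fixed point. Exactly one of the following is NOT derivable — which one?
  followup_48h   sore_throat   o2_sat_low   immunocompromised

immunocompromised

Round 1: R3 [cond_2 :- high_risk, age_over_65.]; R5 [admit :- age_over_65.]; R9 [sore_throat :- rapid_test_pos, order_pcr.]; R15 [o2_sat_low :- high_risk.]. Adds cond_2, admit, sore_throat, o2_sat_low.
Round 2: R4 [order_xray :- admit, start_antiviral.]; R7 [culture_positive :- sore_throat, high_risk, cough.]; R11 [discharge_ok :- o2_sat_low.]. Adds order_xray, culture_positive, discharge_ok.
Round 3: R8 [exposure_confirmed :- culture_positive, notify_public_health, order_xray.]. Adds exposure_confirmed.
Round 4: R13 [followup_48h :- exposure_confirmed, discharge_ok, cough.]. Adds followup_48h.
Derived: followup_48h (round 4), o2_sat_low (round 1), sore_throat (round 1). immunocompromised never appears in any round.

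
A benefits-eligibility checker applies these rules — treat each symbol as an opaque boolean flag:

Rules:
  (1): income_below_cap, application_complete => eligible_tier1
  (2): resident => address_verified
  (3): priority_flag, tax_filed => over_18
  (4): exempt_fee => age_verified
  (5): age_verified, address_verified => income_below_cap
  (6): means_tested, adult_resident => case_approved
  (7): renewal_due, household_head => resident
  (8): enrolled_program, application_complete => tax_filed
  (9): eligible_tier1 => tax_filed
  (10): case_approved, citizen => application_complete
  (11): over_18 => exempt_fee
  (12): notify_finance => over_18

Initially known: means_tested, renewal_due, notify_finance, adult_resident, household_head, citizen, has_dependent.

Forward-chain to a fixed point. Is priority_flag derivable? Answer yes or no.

no

Round 1 — (6), (7), (12), derive case_approved, resident, over_18.
Round 2 — (2), (10), (11), derive address_verified, application_complete, exempt_fee.
Round 3 — (4), derive age_verified.
Round 4 — (5), derive income_below_cap.
Round 5 — (1), derive eligible_tier1.
Round 6 — (9), derive tax_filed.
Fixed point reached. No rule has priority_flag as a consequent, and it is not given.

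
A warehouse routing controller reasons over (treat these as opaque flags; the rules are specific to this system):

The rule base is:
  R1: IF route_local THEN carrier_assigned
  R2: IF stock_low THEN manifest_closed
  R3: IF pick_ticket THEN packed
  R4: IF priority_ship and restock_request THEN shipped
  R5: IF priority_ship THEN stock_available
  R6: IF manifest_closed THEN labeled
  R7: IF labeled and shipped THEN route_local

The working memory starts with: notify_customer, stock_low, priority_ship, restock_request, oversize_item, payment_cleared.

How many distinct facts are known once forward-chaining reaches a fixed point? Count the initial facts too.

12

Round 1 fires R2, R4, R5, giving manifest_closed, shipped, stock_available.
Round 2 fires R6, giving labeled.
Round 3 fires R7, giving route_local.
Round 4 fires R1, giving carrier_assigned.
Closure: {carrier_assigned, labeled, manifest_closed, notify_customer, oversize_item, payment_cleared, priority_ship, restock_request, route_local, shipped, stock_available, stock_low} — 12 facts.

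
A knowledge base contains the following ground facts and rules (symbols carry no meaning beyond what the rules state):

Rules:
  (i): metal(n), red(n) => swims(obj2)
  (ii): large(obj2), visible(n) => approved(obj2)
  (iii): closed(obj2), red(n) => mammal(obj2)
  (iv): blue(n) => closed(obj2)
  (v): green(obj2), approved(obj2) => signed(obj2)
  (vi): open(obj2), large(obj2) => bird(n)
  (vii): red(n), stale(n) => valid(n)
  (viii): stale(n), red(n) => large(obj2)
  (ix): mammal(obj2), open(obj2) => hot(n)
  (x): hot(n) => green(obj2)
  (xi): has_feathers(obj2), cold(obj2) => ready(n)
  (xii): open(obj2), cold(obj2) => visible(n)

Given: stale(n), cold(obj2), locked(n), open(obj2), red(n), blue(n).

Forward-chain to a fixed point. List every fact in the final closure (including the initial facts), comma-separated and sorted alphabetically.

approved(obj2), bird(n), blue(n), closed(obj2), cold(obj2), green(obj2), hot(n), large(obj2), locked(n), mammal(obj2), open(obj2), red(n), signed(obj2), stale(n), valid(n), visible(n)

Round 1 fires (iv), (vii), (viii), (xii), giving closed(obj2), valid(n), large(obj2), visible(n).
Round 2 fires (ii), (iii), (vi), giving approved(obj2), mammal(obj2), bird(n).
Round 3 fires (ix), giving hot(n).
Round 4 fires (x), giving green(obj2).
Round 5 fires (v), giving signed(obj2).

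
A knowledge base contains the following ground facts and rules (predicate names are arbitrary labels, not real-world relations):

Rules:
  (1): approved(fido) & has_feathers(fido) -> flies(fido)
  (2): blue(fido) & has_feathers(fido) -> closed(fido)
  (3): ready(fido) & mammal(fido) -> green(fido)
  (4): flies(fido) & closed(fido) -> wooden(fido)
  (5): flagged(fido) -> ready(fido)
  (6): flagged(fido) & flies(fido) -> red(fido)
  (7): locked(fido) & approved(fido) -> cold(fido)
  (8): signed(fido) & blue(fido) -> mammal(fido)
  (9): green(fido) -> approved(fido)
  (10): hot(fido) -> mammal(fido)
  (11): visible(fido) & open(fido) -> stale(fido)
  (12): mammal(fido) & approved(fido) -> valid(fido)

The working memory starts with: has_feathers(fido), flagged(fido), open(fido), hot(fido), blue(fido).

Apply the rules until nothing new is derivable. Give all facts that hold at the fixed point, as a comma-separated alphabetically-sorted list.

Round 1: (2) [blue(fido) & has_feathers(fido) -> closed(fido)]; (5) [flagged(fido) -> ready(fido)]; (10) [hot(fido) -> mammal(fido)]. Adds closed(fido), ready(fido), mammal(fido).
Round 2: (3) [ready(fido) & mammal(fido) -> green(fido)]. Adds green(fido).
Round 3: (9) [green(fido) -> approved(fido)]. Adds approved(fido).
Round 4: (1) [approved(fido) & has_feathers(fido) -> flies(fido)]; (12) [mammal(fido) & approved(fido) -> valid(fido)]. Adds flies(fido), valid(fido).
Round 5: (4) [flies(fido) & closed(fido) -> wooden(fido)]; (6) [flagged(fido) & flies(fido) -> red(fido)]. Adds wooden(fido), red(fido).

approved(fido), blue(fido), closed(fido), flagged(fido), flies(fido), green(fido), has_feathers(fido), hot(fido), mammal(fido), open(fido), ready(fido), red(fido), valid(fido), wooden(fido)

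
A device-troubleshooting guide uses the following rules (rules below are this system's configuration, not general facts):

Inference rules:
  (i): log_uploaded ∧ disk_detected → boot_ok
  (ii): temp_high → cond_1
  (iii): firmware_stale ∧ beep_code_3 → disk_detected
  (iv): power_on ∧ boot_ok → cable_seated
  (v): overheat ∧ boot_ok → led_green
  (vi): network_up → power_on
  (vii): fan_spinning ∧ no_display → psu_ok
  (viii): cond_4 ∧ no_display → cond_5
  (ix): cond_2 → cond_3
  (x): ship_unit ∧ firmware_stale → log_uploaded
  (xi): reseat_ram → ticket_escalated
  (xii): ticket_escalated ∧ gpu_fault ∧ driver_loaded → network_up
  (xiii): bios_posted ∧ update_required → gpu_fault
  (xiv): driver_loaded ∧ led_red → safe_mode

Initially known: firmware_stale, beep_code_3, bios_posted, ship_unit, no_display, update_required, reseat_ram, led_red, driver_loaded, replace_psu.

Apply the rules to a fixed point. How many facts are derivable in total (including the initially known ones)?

Round 1 — (iii), (x), (xi), (xiii), (xiv), derive disk_detected, log_uploaded, ticket_escalated, gpu_fault, safe_mode.
Round 2 — (i), (xii), derive boot_ok, network_up.
Round 3 — (vi), derive power_on.
Round 4 — (iv), derive cable_seated.
Closure: {beep_code_3, bios_posted, boot_ok, cable_seated, disk_detected, driver_loaded, firmware_stale, gpu_fault, led_red, log_uploaded, network_up, no_display, power_on, replace_psu, reseat_ram, safe_mode, ship_unit, ticket_escalated, update_required} — 19 facts.

19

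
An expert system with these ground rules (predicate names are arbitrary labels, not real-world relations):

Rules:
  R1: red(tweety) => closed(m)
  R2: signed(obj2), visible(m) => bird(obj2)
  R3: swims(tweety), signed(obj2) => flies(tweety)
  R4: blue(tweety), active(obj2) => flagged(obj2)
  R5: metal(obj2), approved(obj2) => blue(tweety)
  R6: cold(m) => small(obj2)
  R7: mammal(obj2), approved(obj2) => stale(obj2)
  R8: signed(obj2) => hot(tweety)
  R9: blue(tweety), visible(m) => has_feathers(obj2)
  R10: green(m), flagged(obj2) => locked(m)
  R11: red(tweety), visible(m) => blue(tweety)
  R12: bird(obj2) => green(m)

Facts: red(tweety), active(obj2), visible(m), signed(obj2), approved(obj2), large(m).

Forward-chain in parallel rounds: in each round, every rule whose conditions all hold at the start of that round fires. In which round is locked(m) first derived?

3

Round 1 — R1, R2, R8, R11, derive closed(m), bird(obj2), hot(tweety), blue(tweety).
Round 2 — R4, R9, R12, derive flagged(obj2), has_feathers(obj2), green(m).
Round 3 — R10, derive locked(m).
locked(m) first appears in round 3.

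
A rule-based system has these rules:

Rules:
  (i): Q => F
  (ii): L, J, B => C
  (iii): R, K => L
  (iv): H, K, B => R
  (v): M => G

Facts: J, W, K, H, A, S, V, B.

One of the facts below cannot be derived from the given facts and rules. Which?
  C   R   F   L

F

Round 1 fires (iv), giving R.
Round 2 fires (iii), giving L.
Round 3 fires (ii), giving C.
Derived: L (round 2), C (round 3), R (round 1). F never appears in any round.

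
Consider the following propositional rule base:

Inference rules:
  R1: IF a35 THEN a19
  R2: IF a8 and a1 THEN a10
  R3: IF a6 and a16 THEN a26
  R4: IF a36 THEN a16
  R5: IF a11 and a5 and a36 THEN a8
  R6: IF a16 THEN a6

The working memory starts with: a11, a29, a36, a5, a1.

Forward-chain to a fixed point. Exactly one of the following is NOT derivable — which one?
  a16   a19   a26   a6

a19

Round 1 — R4, R5, derive a16, a8.
Round 2 — R2, R6, derive a10, a6.
Round 3 — R3, derive a26.
Derived: a26 (round 3), a6 (round 2), a16 (round 1). a19 never appears in any round.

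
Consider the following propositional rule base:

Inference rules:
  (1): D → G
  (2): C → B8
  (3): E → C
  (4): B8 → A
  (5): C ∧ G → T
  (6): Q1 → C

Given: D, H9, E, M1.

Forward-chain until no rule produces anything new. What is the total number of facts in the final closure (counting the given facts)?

Round 1: (1) [D → G]; (3) [E → C]. Adds G, C.
Round 2: (2) [C → B8]; (5) [C ∧ G → T]. Adds B8, T.
Round 3: (4) [B8 → A]. Adds A.
Closure: {A, B8, C, D, E, G, H9, M1, T} — 9 facts.

9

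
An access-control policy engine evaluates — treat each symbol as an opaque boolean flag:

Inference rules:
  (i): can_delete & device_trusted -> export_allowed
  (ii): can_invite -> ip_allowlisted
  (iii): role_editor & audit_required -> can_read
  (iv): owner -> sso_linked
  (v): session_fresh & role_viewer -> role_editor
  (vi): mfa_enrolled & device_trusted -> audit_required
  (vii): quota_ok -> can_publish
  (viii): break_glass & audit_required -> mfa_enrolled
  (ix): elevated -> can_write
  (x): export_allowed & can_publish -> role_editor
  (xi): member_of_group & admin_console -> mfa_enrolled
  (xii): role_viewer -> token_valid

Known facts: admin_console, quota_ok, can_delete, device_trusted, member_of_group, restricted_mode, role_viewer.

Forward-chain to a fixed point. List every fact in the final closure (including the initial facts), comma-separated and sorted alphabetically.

admin_console, audit_required, can_delete, can_publish, can_read, device_trusted, export_allowed, member_of_group, mfa_enrolled, quota_ok, restricted_mode, role_editor, role_viewer, token_valid

Round 1 fires (i), (vii), (xi), (xii), giving export_allowed, can_publish, mfa_enrolled, token_valid.
Round 2 fires (vi), (x), giving audit_required, role_editor.
Round 3 fires (iii), giving can_read.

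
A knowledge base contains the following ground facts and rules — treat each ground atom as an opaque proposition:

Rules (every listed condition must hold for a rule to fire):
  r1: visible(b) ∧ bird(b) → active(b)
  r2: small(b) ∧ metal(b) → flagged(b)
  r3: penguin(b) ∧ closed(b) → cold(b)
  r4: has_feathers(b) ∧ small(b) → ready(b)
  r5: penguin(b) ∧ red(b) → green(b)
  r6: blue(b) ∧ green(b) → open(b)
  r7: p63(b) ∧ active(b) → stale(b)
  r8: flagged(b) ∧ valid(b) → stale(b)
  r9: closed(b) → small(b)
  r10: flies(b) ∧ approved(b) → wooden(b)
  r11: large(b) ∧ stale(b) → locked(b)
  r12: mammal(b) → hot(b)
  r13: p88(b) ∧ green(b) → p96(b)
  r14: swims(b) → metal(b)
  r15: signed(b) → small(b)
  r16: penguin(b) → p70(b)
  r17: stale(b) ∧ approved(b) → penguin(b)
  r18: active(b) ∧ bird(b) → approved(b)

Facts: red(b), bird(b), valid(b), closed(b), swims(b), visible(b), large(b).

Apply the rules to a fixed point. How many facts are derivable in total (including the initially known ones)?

Round 1 fires r1, r9, r14, giving active(b), small(b), metal(b).
Round 2 fires r2, r18, giving flagged(b), approved(b).
Round 3 fires r8, giving stale(b).
Round 4 fires r11, r17, giving locked(b), penguin(b).
Round 5 fires r3, r5, r16, giving cold(b), green(b), p70(b).
Closure: {active(b), approved(b), bird(b), closed(b), cold(b), flagged(b), green(b), large(b), locked(b), metal(b), p70(b), penguin(b), red(b), small(b), stale(b), swims(b), valid(b), visible(b)} — 18 facts.

18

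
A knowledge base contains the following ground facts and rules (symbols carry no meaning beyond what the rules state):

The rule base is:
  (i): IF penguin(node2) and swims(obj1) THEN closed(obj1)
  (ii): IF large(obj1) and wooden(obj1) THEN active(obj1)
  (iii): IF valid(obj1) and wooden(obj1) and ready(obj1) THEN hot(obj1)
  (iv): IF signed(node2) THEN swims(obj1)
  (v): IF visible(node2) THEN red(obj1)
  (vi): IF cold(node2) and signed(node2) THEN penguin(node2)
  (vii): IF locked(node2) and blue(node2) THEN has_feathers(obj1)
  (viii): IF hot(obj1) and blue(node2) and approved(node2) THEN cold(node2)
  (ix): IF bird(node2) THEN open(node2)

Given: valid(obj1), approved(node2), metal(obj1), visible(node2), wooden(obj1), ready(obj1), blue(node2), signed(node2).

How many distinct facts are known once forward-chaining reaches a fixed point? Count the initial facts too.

Round 1: (iii) [IF valid(obj1) and wooden(obj1) and ready(obj1) THEN hot(obj1)]; (iv) [IF signed(node2) THEN swims(obj1)]; (v) [IF visible(node2) THEN red(obj1)]. New: hot(obj1), swims(obj1), red(obj1).
Round 2: (viii) [IF hot(obj1) and blue(node2) and approved(node2) THEN cold(node2)]. New: cold(node2).
Round 3: (vi) [IF cold(node2) and signed(node2) THEN penguin(node2)]. New: penguin(node2).
Round 4: (i) [IF penguin(node2) and swims(obj1) THEN closed(obj1)]. New: closed(obj1).
Closure: {approved(node2), blue(node2), closed(obj1), cold(node2), hot(obj1), metal(obj1), penguin(node2), ready(obj1), red(obj1), signed(node2), swims(obj1), valid(obj1), visible(node2), wooden(obj1)} — 14 facts.

14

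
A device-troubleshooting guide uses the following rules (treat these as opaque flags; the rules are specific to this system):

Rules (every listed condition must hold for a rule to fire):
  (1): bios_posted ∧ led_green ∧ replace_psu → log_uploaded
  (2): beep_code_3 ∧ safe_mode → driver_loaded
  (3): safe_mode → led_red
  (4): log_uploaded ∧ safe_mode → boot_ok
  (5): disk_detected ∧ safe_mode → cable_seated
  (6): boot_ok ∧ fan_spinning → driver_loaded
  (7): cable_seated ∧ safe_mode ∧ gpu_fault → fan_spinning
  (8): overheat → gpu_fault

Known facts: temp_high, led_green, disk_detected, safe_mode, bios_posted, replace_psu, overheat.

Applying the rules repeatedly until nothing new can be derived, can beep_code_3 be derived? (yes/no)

no

Round 1: (1) [bios_posted ∧ led_green ∧ replace_psu → log_uploaded]; (3) [safe_mode → led_red]; (5) [disk_detected ∧ safe_mode → cable_seated]; (8) [overheat → gpu_fault]. New: log_uploaded, led_red, cable_seated, gpu_fault.
Round 2: (4) [log_uploaded ∧ safe_mode → boot_ok]; (7) [cable_seated ∧ safe_mode ∧ gpu_fault → fan_spinning]. New: boot_ok, fan_spinning.
Round 3: (6) [boot_ok ∧ fan_spinning → driver_loaded]. New: driver_loaded.
Fixed point reached. No rule has beep_code_3 as a consequent, and it is not given.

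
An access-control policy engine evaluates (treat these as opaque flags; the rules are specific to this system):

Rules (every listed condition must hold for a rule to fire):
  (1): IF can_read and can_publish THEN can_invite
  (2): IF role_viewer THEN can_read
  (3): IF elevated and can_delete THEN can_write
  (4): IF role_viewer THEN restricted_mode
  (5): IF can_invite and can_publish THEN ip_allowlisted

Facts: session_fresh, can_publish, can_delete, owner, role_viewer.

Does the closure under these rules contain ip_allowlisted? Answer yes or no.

yes

Round 1 — (2), (4), derive can_read, restricted_mode.
Round 2 — (1), derive can_invite.
Round 3 — (5), derive ip_allowlisted.
ip_allowlisted appears in round 3, so it is derivable.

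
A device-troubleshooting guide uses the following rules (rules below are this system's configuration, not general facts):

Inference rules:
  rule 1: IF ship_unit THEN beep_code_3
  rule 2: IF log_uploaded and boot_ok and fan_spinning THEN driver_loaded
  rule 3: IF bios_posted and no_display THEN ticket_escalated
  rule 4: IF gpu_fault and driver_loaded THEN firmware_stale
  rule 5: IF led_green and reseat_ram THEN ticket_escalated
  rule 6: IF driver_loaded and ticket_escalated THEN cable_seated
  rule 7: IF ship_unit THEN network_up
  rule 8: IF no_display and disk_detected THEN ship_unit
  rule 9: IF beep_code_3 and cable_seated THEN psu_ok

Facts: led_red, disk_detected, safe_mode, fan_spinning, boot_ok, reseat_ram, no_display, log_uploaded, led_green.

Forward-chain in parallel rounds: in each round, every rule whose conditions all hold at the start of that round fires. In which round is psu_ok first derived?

Round 1: rule 2 [IF log_uploaded and boot_ok and fan_spinning THEN driver_loaded]; rule 5 [IF led_green and reseat_ram THEN ticket_escalated]; rule 8 [IF no_display and disk_detected THEN ship_unit]. New: driver_loaded, ticket_escalated, ship_unit.
Round 2: rule 1 [IF ship_unit THEN beep_code_3]; rule 6 [IF driver_loaded and ticket_escalated THEN cable_seated]; rule 7 [IF ship_unit THEN network_up]. New: beep_code_3, cable_seated, network_up.
Round 3: rule 9 [IF beep_code_3 and cable_seated THEN psu_ok]. New: psu_ok.
psu_ok first appears in round 3.

3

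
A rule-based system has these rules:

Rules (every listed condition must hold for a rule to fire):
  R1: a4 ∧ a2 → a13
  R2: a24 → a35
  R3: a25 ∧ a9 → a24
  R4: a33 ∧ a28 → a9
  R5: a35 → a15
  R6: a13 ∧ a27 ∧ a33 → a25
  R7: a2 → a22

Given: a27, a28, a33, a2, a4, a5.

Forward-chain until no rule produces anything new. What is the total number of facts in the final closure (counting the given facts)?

13

Round 1 — R1, R4, R7, derive a13, a9, a22.
Round 2 — R6, derive a25.
Round 3 — R3, derive a24.
Round 4 — R2, derive a35.
Round 5 — R5, derive a15.
Closure: {a13, a15, a2, a22, a24, a25, a27, a28, a33, a35, a4, a5, a9} — 13 facts.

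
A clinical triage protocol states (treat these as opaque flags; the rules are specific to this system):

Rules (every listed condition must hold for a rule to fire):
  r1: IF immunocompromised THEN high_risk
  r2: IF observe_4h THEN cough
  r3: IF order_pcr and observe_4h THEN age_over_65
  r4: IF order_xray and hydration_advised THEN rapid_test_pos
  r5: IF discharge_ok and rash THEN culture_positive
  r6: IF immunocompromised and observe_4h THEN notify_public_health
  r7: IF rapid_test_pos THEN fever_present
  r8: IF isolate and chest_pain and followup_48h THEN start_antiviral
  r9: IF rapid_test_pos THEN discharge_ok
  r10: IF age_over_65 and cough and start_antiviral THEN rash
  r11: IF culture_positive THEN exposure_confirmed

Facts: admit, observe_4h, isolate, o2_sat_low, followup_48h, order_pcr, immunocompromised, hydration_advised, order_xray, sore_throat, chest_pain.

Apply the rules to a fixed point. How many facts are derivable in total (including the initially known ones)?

22

Round 1 fires r1, r2, r3, r4, r6, r8, giving high_risk, cough, age_over_65, rapid_test_pos, notify_public_health, start_antiviral.
Round 2 fires r7, r9, r10, giving fever_present, discharge_ok, rash.
Round 3 fires r5, giving culture_positive.
Round 4 fires r11, giving exposure_confirmed.
Closure: {admit, age_over_65, chest_pain, cough, culture_positive, discharge_ok, exposure_confirmed, fever_present, followup_48h, high_risk, hydration_advised, immunocompromised, isolate, notify_public_health, o2_sat_low, observe_4h, order_pcr, order_xray, rapid_test_pos, rash, sore_throat, start_antiviral} — 22 facts.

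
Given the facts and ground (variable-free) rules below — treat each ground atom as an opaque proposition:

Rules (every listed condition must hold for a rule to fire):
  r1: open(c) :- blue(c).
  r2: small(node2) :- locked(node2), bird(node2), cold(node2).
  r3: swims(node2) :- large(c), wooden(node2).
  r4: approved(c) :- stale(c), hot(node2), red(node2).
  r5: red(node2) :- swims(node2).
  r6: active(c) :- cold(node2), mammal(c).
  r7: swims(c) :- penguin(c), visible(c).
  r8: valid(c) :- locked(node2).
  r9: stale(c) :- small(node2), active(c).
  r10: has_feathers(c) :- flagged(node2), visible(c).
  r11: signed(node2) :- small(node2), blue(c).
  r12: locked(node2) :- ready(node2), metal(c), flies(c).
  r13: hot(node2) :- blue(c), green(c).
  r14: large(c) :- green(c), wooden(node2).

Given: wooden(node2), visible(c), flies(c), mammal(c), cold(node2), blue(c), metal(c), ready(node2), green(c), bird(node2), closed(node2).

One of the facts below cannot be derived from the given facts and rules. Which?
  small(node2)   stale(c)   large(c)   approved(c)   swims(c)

Round 1: r1 [open(c) :- blue(c).]; r6 [active(c) :- cold(node2), mammal(c).]; r12 [locked(node2) :- ready(node2), metal(c), flies(c).]; r13 [hot(node2) :- blue(c), green(c).]; r14 [large(c) :- green(c), wooden(node2).]. New: open(c), active(c), locked(node2), hot(node2), large(c).
Round 2: r2 [small(node2) :- locked(node2), bird(node2), cold(node2).]; r3 [swims(node2) :- large(c), wooden(node2).]; r8 [valid(c) :- locked(node2).]. New: small(node2), swims(node2), valid(c).
Round 3: r5 [red(node2) :- swims(node2).]; r9 [stale(c) :- small(node2), active(c).]; r11 [signed(node2) :- small(node2), blue(c).]. New: red(node2), stale(c), signed(node2).
Round 4: r4 [approved(c) :- stale(c), hot(node2), red(node2).]. New: approved(c).
Derived: approved(c) (round 4), small(node2) (round 2), large(c) (round 1), stale(c) (round 3). swims(c) never appears in any round.

swims(c)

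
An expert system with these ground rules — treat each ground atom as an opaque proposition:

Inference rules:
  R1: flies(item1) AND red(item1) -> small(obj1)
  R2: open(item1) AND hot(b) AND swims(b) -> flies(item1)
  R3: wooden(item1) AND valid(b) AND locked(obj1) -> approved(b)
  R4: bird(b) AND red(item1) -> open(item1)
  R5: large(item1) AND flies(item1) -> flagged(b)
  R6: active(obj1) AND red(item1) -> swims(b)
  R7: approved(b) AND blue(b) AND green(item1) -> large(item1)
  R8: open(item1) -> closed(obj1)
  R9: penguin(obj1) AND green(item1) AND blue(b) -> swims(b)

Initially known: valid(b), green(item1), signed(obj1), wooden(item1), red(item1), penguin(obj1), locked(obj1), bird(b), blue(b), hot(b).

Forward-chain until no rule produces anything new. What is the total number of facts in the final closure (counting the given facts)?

Round 1 — R3, R4, R9, derive approved(b), open(item1), swims(b).
Round 2 — R2, R7, R8, derive flies(item1), large(item1), closed(obj1).
Round 3 — R1, R5, derive small(obj1), flagged(b).
Closure: {approved(b), bird(b), blue(b), closed(obj1), flagged(b), flies(item1), green(item1), hot(b), large(item1), locked(obj1), open(item1), penguin(obj1), red(item1), signed(obj1), small(obj1), swims(b), valid(b), wooden(item1)} — 18 facts.

18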